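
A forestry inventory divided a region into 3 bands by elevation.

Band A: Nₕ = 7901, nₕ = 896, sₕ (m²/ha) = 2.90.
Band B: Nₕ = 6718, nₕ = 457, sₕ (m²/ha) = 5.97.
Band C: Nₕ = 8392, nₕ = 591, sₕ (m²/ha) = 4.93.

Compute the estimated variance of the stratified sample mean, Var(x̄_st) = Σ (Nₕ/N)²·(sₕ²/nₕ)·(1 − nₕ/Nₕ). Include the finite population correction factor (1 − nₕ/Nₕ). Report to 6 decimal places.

0.012261

N = 23011. Term for each stratum: Wₕ²sₕ²/nₕ·(1−nₕ/Nₕ).
Var(x̄_st) = 0.000981086 + 0.006195055 + 0.005084534 = 0.012260675 → 0.012261.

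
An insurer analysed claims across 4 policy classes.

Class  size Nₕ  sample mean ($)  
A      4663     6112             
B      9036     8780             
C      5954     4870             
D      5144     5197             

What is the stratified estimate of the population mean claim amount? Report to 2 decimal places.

6596.19

N = 4663 + 9036 + 5954 + 5144 = 24797.
The stratified mean weights each stratum mean by its population share Nₕ/N.
Σ Nₕx̄ₕ = 4663·6112 + 9036·8780 + 5954·4870 + 5144·5197 = 28500256 + 79336080 + 28995980 + 26733368 = 163565684.
Divide by N: 163565684 / 24797 = 6596.1884... → 6596.19.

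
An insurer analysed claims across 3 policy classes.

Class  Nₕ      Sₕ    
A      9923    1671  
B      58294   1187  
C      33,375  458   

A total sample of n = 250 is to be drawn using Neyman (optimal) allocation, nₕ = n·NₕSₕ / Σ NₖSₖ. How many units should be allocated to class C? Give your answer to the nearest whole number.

A: NₕSₕ = 9923·1671 = 16581333
B: NₕSₕ = 58294·1187 = 69194978
C: NₕSₕ = 33375·458 = 15285750
Σ NₕSₕ = 101062061.
n_C = 250·15285750/101062061 = 37.813... → 38.

38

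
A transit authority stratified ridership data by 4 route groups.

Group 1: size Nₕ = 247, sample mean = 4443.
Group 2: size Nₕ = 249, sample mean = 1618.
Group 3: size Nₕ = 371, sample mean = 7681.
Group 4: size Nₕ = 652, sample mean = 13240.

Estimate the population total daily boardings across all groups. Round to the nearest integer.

12982434

Estimate total by summing Nₕ·x̄ₕ over strata.
247·4443 + 249·1618 + 371·7681 + 652·13240 = 1097421 + 402882 + 2849651 + 8632480 = 12982434.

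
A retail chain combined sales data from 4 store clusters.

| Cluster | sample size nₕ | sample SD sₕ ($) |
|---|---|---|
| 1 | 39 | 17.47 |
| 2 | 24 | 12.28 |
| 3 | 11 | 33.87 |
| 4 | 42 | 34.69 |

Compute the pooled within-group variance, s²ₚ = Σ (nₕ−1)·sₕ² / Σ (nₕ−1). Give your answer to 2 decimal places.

677.47

Degrees of freedom: 38 + 23 + 10 + 41 = 112.
Σ(nₕ−1)sₕ² = 38·305.2009 + 23·150.7984 + 10·1147.1769 + 41·1203.3961 = 75877.0065.
s²ₚ = 75877.0065 / 112 = 677.4733... → 677.47.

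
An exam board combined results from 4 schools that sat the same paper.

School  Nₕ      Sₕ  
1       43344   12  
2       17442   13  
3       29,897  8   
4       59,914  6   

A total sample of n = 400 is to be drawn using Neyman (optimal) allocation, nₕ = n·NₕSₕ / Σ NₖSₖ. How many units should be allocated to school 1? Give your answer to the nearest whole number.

155

1: NₕSₕ = 43344·12 = 520128
2: NₕSₕ = 17442·13 = 226746
3: NₕSₕ = 29897·8 = 239176
4: NₕSₕ = 59914·6 = 359484
Σ NₕSₕ = 1345534.
n_1 = 400·520128/1345534 = 154.624... → 155.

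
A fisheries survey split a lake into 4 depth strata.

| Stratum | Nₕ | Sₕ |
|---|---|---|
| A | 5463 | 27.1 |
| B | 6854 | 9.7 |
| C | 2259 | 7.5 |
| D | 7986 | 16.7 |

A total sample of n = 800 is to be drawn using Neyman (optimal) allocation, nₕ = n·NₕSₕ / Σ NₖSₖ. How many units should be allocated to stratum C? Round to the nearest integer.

A: NₕSₕ = 5463·27.1 = 148047.3
B: NₕSₕ = 6854·9.7 = 66483.8
C: NₕSₕ = 2259·7.5 = 16942.5
D: NₕSₕ = 7986·16.7 = 133366.2
Σ NₕSₕ = 364839.8.
n_C = 800·16942.5/364839.8 = 37.151... → 37.

37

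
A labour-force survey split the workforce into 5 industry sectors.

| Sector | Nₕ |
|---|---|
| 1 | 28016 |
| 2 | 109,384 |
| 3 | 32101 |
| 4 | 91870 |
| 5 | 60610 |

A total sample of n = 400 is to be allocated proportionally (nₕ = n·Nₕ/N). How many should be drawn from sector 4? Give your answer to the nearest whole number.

114

Share of sector 4 = 91870/321981 = 0.28533.
Allocate 400 × 0.28533 = 114.131... → 114.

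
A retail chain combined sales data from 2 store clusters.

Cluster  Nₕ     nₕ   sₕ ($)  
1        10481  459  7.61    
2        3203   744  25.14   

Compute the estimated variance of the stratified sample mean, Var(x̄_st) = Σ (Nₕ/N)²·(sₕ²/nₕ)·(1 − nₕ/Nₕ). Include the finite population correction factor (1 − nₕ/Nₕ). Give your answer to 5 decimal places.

0.10651

N = 13684; Wₕ = Nₕ/N.
cluster 1: (10481/13684)²·7.61²/459·(1 − 459/10481) = 0.07077626
cluster 2: (3203/13684)²·25.14²/744·(1 − 744/3203) = 0.03573115
Sum = 0.10650741 → 0.10651.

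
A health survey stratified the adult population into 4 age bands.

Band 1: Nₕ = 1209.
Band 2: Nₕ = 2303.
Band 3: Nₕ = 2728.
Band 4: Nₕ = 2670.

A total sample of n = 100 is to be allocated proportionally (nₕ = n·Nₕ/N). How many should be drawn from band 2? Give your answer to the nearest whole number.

26

Share of band 2 = 2303/8910 = 0.25847.
Allocate 100 × 0.25847 = 25.847... → 26.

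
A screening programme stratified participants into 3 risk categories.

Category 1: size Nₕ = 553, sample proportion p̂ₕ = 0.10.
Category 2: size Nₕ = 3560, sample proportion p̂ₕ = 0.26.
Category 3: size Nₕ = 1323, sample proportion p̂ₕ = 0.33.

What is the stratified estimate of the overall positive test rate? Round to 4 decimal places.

0.2608

Wₕ = Nₕ/N with N = 5436: 0.1017, 0.6549, 0.2434.
p̂_st = 0.1017·0.10 + 0.6549·0.26 + 0.2434·0.33 ≈ 0.260760... → 0.2608.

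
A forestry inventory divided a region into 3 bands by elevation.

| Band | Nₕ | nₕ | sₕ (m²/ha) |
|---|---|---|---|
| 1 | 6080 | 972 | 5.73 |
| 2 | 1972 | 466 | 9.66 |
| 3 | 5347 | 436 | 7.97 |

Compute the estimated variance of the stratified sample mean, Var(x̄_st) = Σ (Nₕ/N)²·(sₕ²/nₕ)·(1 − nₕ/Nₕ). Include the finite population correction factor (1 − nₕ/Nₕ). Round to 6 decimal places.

N = 13399; Wₕ = Nₕ/N.
band 1: (6080/13399)²·5.73²/972·(1 − 972/6080) = 0.005843226
band 2: (1972/13399)²·9.66²/466·(1 − 466/1972) = 0.003312497
band 3: (5347/13399)²·7.97²/436·(1 − 436/5347) = 0.021309119
Sum = 0.030464842 → 0.030465.

0.030465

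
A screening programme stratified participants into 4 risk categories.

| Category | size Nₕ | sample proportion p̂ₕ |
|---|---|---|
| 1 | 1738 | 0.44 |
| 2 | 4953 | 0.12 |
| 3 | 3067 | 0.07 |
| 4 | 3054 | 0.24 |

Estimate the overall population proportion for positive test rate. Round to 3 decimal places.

0.180

Wₕ = Nₕ/N with N = 12812: 0.1357, 0.3866, 0.2394, 0.2384.
p̂_st = 0.1357·0.44 + 0.3866·0.12 + 0.2394·0.07 + 0.2384·0.24 ≈ 0.18004... → 0.180.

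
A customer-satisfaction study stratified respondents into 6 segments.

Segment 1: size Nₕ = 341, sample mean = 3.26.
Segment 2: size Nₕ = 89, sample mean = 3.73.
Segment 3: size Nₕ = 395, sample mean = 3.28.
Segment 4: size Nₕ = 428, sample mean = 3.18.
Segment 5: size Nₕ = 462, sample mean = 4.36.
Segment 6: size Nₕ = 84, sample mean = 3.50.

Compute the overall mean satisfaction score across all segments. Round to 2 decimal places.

3.56

N = 341 + 89 + 395 + 428 + 462 + 84 = 1799.
The stratified mean weights each stratum mean by its population share Nₕ/N.
Σ Nₕx̄ₕ = 341·3.26 + 89·3.73 + 395·3.28 + 428·3.18 + 462·4.36 + 84·3.50 = 1111.66 + 331.97 + 1295.6 + 1361.04 + 2014.32 + 294 = 6408.59.
Divide by N: 6408.59 / 1799 = 3.5623... → 3.56.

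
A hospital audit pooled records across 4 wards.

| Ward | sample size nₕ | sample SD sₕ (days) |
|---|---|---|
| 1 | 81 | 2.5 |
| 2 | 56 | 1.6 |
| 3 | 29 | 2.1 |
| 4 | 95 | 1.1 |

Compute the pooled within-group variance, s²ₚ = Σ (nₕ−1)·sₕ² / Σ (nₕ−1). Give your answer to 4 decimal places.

3.4164

1: (81−1)·2.5² = 80·6.25 = 500
2: (56−1)·1.6² = 55·2.56 = 140.8
3: (29−1)·2.1² = 28·4.41 = 123.48
4: (95−1)·1.1² = 94·1.21 = 113.74
Numerator = 878.02; denominator = Σ(nₕ−1) = 257.
s²ₚ = 878.02/257 = 3.416420... → 3.4164.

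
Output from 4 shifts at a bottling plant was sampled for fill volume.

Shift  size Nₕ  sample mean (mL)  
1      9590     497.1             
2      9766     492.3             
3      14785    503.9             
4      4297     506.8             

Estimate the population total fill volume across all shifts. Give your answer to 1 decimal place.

19202871.9

1: 9590·497.1 = 4767189
2: 9766·492.3 = 4807801.8
3: 14785·503.9 = 7450161.5
4: 4297·506.8 = 2177719.6
τ̂ = Σ Nₕx̄ₕ = 19202871.9.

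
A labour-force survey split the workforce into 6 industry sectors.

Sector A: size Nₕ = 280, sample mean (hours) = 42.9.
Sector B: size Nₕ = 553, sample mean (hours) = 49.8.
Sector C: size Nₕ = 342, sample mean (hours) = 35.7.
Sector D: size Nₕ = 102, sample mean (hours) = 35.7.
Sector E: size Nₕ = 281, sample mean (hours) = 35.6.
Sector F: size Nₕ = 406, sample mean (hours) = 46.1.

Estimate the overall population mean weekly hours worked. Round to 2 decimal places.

N = 280 + 553 + 342 + 102 + 281 + 406 = 1964.
Overall mean = Σ (Nₕ/N)·x̄ₕ — weight by population share, not a simple average.
Σ Nₕx̄ₕ = 280·42.9 + 553·49.8 + 342·35.7 + 102·35.7 + 281·35.6 + 406·46.1 = 12012 + 27539.4 + 12209.4 + 3641.4 + 10003.6 + 18716.6 = 84122.4.
Divide by N: 84122.4 / 1964 = 42.8322... → 42.83.

42.83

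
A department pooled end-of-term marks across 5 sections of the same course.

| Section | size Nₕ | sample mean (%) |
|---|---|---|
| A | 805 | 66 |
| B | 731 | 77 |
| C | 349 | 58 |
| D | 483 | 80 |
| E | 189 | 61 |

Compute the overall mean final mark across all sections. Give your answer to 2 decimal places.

N = 2557; weights Wₕ = Nₕ/N = (0.3148, 0.2859, 0.1365, 0.1889, 0.0739).
x̄_st = Σ Wₕ·x̄ₕ = 0.3148·66 + 0.2859·77 + 0.1365·58 + 0.1889·80 + 0.0739·61 ≈ 70.3277...
→ 70.33.

70.33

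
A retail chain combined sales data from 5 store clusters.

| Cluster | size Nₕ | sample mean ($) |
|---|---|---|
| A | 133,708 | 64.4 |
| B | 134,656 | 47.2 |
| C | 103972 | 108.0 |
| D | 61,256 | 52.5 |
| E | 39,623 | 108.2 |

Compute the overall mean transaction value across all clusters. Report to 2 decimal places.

N = 473215; weights Wₕ = Nₕ/N = (0.2826, 0.2846, 0.2197, 0.1294, 0.0837).
x̄_st = Σ Wₕ·x̄ₕ = 0.2826·64.4 + 0.2846·47.2 + 0.2197·108.0 + 0.1294·52.5 + 0.0837·108.2 ≈ 71.2122...
→ 71.21.

71.21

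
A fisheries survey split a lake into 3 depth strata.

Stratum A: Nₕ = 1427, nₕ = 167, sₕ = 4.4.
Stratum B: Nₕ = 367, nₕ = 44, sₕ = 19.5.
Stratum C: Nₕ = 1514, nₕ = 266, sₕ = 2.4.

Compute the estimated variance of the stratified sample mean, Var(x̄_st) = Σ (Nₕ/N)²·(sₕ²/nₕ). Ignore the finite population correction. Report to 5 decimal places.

0.13248

N = 3308. Term for each stratum: Wₕ²sₕ²/nₕ.
Var(x̄_st) = 0.02157277 + 0.10636964 + 0.00453588 = 0.13247828 → 0.13248.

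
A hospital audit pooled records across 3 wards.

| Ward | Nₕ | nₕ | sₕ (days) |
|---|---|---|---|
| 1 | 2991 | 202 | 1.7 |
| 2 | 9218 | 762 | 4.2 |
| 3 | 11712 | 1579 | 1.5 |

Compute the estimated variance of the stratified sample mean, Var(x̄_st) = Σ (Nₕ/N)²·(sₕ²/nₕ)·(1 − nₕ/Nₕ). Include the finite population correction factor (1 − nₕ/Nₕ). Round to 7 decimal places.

0.0036576

N = 23921; Wₕ = Nₕ/N.
ward 1: (2991/23921)²·1.7²/202·(1 − 202/2991) = 0.0002085704
ward 2: (9218/23921)²·4.2²/762·(1 − 762/9218) = 0.0031534549
ward 3: (11712/23921)²·1.5²/1579·(1 − 1579/11712) = 0.0002955363
Sum = 0.0036575616 → 0.0036576.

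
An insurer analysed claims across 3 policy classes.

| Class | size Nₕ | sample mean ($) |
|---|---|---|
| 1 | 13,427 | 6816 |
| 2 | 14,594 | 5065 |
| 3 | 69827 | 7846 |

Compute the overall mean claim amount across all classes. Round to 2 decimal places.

7289.87

x̄_st = (Σ Nₕx̄ₕ) / (Σ Nₕ) = (13427·6816 + 14594·5065 + 69827·7846) / 97848
= 713299684 / 97848 = 7289.8749... → 7289.87.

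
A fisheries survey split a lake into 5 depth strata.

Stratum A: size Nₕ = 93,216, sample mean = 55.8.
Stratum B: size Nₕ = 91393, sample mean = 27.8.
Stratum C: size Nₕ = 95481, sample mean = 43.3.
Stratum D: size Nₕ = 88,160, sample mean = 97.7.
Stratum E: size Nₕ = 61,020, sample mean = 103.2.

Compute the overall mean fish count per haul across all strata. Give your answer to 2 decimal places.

N = 429270; weights Wₕ = Nₕ/N = (0.2172, 0.2129, 0.2224, 0.2054, 0.1421).
x̄_st = Σ Wₕ·x̄ₕ = 0.2172·55.8 + 0.2129·27.8 + 0.2224·43.3 + 0.2054·97.7 + 0.1421·103.2 ≈ 62.4013...
→ 62.40.

62.40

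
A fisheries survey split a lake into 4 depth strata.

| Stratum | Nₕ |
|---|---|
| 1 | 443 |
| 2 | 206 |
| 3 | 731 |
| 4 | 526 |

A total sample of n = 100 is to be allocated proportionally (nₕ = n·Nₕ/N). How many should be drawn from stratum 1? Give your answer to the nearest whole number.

Share of stratum 1 = 443/1906 = 0.23242.
Allocate 100 × 0.23242 = 23.242... → 23.

23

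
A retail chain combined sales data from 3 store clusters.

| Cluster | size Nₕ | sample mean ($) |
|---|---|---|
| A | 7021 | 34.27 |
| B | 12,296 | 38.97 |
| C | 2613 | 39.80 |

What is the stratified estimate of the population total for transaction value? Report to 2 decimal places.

A: 7021·34.27 = 240609.67
B: 12296·38.97 = 479175.12
C: 2613·39.80 = 103997.4
τ̂ = Σ Nₕx̄ₕ = 823782.19.

823782.19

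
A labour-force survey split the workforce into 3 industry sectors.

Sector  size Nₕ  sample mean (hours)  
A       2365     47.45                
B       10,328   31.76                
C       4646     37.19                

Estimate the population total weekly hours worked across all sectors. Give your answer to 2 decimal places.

613021.27

Estimate total by summing Nₕ·x̄ₕ over strata.
2365·47.45 + 10328·31.76 + 4646·37.19 = 112219.25 + 328017.28 + 172784.74 = 613021.27.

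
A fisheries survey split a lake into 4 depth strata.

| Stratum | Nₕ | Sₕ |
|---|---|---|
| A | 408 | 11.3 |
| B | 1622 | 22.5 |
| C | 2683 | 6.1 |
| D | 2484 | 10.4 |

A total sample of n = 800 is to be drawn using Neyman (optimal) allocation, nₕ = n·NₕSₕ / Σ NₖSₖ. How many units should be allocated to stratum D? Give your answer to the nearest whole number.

248

A: NₕSₕ = 408·11.3 = 4610.4
B: NₕSₕ = 1622·22.5 = 36495
C: NₕSₕ = 2683·6.1 = 16366.3
D: NₕSₕ = 2484·10.4 = 25833.6
Σ NₕSₕ = 83305.3.
n_D = 800·25833.6/83305.3 = 248.086... → 248.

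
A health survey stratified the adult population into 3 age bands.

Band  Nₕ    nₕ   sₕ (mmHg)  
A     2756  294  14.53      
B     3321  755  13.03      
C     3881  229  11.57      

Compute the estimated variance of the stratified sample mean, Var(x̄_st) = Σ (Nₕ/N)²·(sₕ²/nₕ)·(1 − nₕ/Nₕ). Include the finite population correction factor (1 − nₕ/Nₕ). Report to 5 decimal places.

N = 9958; Wₕ = Nₕ/N.
band A: (2756/9958)²·14.53²/294·(1 − 294/2756) = 0.04913681
band B: (3321/9958)²·13.03²/755·(1 − 755/3321) = 0.01932516
band C: (3881/9958)²·11.57²/229·(1 − 229/3881) = 0.08355288
Sum = 0.15201484 → 0.15201.

0.15201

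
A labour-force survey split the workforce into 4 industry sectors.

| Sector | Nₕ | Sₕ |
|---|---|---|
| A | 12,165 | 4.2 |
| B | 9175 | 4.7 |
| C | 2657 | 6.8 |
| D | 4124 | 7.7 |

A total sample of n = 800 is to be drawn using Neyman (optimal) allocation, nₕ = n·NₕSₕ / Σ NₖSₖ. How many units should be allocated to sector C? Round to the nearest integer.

A: NₕSₕ = 12165·4.2 = 51093
B: NₕSₕ = 9175·4.7 = 43122.5
C: NₕSₕ = 2657·6.8 = 18067.6
D: NₕSₕ = 4124·7.7 = 31754.8
Σ NₕSₕ = 144037.9.
n_C = 800·18067.6/144037.9 = 100.349... → 100.

100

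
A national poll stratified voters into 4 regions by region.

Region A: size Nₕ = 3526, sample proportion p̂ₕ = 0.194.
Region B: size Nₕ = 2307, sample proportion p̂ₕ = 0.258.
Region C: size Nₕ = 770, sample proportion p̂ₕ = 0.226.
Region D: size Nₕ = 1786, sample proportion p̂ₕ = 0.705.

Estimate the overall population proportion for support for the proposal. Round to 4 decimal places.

Wₕ = Nₕ/N with N = 8389: 0.4203, 0.2750, 0.0918, 0.2129.
p̂_st = 0.4203·0.194 + 0.2750·0.258 + 0.0918·0.226 + 0.2129·0.705 ≈ 0.323328... → 0.3233.

0.3233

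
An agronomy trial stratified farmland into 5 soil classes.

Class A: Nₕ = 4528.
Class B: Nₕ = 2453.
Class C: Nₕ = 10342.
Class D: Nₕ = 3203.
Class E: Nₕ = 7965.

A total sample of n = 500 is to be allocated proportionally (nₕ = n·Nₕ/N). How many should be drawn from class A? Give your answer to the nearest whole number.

79

N = 4528 + 2453 + 10342 + 3203 + 7965 = 28491.
n_A = 500·4528/28491 = 79.464... → 79.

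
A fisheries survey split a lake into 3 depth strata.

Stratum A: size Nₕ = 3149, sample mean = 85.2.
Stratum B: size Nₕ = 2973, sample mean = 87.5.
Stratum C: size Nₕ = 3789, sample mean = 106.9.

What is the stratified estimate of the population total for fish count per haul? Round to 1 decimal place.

Estimate total by summing Nₕ·x̄ₕ over strata.
3149·85.2 + 2973·87.5 + 3789·106.9 = 268294.8 + 260137.5 + 405044.1 = 933476.4.

933476.4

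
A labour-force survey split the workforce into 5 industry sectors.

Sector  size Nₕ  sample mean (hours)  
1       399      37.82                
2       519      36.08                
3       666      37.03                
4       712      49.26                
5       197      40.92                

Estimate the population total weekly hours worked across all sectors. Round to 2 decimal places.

Estimate total by summing Nₕ·x̄ₕ over strata.
399·37.82 + 519·36.08 + 666·37.03 + 712·49.26 + 197·40.92 = 15090.18 + 18725.52 + 24661.98 + 35073.12 + 8061.24 = 101612.04.

101612.04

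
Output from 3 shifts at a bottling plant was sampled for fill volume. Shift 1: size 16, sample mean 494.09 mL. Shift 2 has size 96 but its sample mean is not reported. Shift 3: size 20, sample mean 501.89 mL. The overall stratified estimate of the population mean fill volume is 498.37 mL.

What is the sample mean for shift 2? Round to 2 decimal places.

Σ Nₕx̄ₕ = N·μ, so 96·x̄_2 = 132·498.37 − (16·494.09 + 20·501.89).
= 65784.84 − 17943.24 = 47841.6.
x̄_2 = 47841.6 / 96 = 498.35 → 498.35.

498.35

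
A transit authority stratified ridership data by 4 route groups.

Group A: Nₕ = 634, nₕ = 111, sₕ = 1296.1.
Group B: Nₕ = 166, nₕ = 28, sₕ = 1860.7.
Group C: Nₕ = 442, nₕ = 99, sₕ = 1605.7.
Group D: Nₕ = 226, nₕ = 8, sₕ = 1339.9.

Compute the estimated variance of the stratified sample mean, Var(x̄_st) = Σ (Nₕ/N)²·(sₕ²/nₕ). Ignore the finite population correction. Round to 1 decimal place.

N = 1468. Term for each stratum: Wₕ²sₕ²/nₕ.
Var(x̄_st) = 2822.8022 + 1581.0979 + 2360.9460 + 5318.8722 = 12083.7182 → 12083.7.

12083.7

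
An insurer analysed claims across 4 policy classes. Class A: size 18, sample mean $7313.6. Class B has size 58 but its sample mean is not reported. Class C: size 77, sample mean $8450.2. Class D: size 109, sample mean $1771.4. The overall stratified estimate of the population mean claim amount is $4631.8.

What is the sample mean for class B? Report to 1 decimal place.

N = 18 + 58 + 77 + 109 = 262.
Overall total = μ·N = 4631.8·262 = 1213531.6.
Subtract the known strata: 18·7313.6 + 77·8450.2 + 109·1771.4 = 975392.8.
Remaining total for class B: 1213531.6 − 975392.8 = 238138.8.
Divide by its size: 238138.8 / 58 = 4105.841... → 4105.8.

4105.8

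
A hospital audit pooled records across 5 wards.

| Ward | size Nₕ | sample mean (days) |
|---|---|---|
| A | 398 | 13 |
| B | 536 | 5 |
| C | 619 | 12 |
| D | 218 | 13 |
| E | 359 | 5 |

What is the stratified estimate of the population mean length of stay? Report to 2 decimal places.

N = 2130; weights Wₕ = Nₕ/N = (0.1869, 0.2516, 0.2906, 0.1023, 0.1685).
x̄_st = Σ Wₕ·x̄ₕ = 0.1869·13 + 0.2516·5 + 0.2906·12 + 0.1023·13 + 0.1685·5 ≈ 9.3479...
→ 9.35.

9.35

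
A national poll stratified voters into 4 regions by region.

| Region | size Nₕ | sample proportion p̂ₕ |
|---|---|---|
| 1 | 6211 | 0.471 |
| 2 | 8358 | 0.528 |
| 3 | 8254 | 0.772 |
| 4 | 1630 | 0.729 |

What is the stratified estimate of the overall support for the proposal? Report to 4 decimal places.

0.6093

N = 6211 + 8358 + 8254 + 1630 = 24453.
Overall proportion = Σ (Nₕ/N)·p̂ₕ.
Σ Nₕp̂ₕ = 2925.381 + 4413.024 + 6372.088 + 1188.27 = 14898.763.
14898.763 / 24453 = 0.609282... → 0.6093.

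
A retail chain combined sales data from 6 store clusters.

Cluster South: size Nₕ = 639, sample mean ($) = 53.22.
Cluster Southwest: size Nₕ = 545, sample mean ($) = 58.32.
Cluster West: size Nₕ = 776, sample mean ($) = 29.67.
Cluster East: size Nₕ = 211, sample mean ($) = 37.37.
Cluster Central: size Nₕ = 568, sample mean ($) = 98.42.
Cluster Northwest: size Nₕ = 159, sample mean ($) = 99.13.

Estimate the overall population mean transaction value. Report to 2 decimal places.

58.10

x̄_st = (Σ Nₕx̄ₕ) / (Σ Nₕ) = (639·53.22 + 545·58.32 + 776·29.67 + 211·37.37 + 568·98.42 + 159·99.13) / 2898
= 168365.2 / 2898 = 58.0970... → 58.10.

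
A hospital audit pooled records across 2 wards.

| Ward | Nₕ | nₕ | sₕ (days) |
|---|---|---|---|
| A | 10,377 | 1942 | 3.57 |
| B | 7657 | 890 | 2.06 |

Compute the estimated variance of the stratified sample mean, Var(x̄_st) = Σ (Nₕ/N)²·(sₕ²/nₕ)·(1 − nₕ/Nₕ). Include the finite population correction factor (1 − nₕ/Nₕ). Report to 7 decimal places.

0.0025259

N = 18034. Term for each stratum: Wₕ²sₕ²/nₕ·(1−nₕ/Nₕ).
Var(x̄_st) = 0.0017662817 + 0.0007596528 = 0.0025259345 → 0.0025259.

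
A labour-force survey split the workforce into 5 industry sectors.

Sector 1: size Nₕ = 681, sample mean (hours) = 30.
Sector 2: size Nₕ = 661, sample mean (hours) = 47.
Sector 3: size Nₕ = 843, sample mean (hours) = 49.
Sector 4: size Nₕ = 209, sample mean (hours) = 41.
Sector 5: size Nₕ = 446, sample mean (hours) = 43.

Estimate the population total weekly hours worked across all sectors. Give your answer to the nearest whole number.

Estimate total by summing Nₕ·x̄ₕ over strata.
681·30 + 661·47 + 843·49 + 209·41 + 446·43 = 20430 + 31067 + 41307 + 8569 + 19178 = 120551.

120551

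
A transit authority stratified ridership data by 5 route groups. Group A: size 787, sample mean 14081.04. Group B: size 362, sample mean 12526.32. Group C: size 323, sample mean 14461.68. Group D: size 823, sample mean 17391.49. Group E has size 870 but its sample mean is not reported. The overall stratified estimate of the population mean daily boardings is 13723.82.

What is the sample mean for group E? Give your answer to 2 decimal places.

10155.48

N = 787 + 362 + 323 + 823 + 870 = 3165.
Overall total = μ·N = 13723.82·3165 = 43435890.3.
Subtract the known strata: 787·14081.04 + 362·12526.32 + 323·14461.68 + 823·17391.49 = 34600625.23.
Remaining total for group E: 43435890.3 − 34600625.23 = 8835265.07.
Divide by its size: 8835265.07 / 870 = 10155.4771... → 10155.48.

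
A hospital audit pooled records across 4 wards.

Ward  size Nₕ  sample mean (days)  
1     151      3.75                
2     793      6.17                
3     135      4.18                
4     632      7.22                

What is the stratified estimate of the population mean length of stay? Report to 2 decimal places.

6.19

N = 1711; weights Wₕ = Nₕ/N = (0.0883, 0.4635, 0.0789, 0.3694).
x̄_st = Σ Wₕ·x̄ₕ = 0.0883·3.75 + 0.4635·6.17 + 0.0789·4.18 + 0.3694·7.22 ≈ 6.1873...
→ 6.19.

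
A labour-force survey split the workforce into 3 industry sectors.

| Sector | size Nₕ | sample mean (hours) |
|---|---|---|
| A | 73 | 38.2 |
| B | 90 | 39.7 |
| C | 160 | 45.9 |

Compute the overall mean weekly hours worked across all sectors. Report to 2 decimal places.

N = 73 + 90 + 160 = 323.
Weight each subgroup mean by Nₕ/N and sum.
Σ Nₕx̄ₕ = 73·38.2 + 90·39.7 + 160·45.9 = 2788.6 + 3573 + 7344 = 13705.6.
Divide by N: 13705.6 / 323 = 42.4322... → 42.43.

42.43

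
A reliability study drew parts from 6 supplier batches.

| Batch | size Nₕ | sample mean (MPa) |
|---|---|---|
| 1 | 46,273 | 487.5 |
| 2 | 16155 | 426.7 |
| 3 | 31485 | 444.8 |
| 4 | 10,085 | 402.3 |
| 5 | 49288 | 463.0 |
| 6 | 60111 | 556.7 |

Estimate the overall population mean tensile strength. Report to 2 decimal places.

486.40

N = 46273 + 16155 + 31485 + 10085 + 49288 + 60111 = 213397.
Weight each subgroup mean by Nₕ/N and sum.
Σ Nₕx̄ₕ = 46273·487.5 + 16155·426.7 + 31485·444.8 + 10085·402.3 + 49288·463.0 + 60111·556.7 = 22558087.5 + 6893338.5 + 14004528 + 4057195.5 + 22820344 + 33463793.7 = 103797287.2.
Divide by N: 103797287.2 / 213397 = 486.4046... → 486.40.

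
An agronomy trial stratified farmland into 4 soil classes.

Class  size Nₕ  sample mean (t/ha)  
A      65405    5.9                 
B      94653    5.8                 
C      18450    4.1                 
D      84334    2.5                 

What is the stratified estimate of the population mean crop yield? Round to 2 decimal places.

4.65

N = 65405 + 94653 + 18450 + 84334 = 262842.
Overall mean = Σ (Nₕ/N)·x̄ₕ — weight by population share, not a simple average.
Σ Nₕx̄ₕ = 65405·5.9 + 94653·5.8 + 18450·4.1 + 84334·2.5 = 385889.5 + 548987.4 + 75645 + 210835 = 1221356.9.
Divide by N: 1221356.9 / 262842 = 4.6467... → 4.65.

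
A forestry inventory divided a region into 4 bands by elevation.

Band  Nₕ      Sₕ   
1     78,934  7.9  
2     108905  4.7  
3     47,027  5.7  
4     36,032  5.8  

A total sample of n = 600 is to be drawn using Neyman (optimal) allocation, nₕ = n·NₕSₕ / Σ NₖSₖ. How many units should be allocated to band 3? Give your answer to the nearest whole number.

1: NₕSₕ = 78934·7.9 = 623578.6
2: NₕSₕ = 108905·4.7 = 511853.5
3: NₕSₕ = 47027·5.7 = 268053.9
4: NₕSₕ = 36032·5.8 = 208985.6
Σ NₕSₕ = 1612471.6.
n_3 = 600·268053.9/1612471.6 = 99.743... → 100.

100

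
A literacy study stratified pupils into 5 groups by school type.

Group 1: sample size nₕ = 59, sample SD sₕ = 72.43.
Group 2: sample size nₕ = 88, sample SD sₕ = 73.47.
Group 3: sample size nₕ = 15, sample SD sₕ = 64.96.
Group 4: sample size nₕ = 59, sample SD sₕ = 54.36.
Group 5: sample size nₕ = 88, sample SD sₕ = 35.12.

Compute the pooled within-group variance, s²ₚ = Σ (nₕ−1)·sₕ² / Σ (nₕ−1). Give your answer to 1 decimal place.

3656.8

Degrees of freedom: 58 + 87 + 14 + 58 + 87 = 304.
Σ(nₕ−1)sₕ² = 58·5246.1049 + 87·5397.8409 + 14·4219.8016 + 58·2955.0096 + 87·1233.4144 = 1111661.0745.
s²ₚ = 1111661.0745 / 304 = 3656.780... → 3656.8.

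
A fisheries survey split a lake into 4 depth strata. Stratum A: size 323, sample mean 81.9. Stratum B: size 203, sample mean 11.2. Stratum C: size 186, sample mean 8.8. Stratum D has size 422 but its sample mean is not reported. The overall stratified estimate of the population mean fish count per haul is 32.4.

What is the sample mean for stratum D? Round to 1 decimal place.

15.1

Σ Nₕx̄ₕ = N·μ, so 422·x̄_D = 1134·32.4 − (323·81.9 + 203·11.2 + 186·8.8).
= 36741.6 − 30364.1 = 6377.5.
x̄_D = 6377.5 / 422 = 15.113... → 15.1.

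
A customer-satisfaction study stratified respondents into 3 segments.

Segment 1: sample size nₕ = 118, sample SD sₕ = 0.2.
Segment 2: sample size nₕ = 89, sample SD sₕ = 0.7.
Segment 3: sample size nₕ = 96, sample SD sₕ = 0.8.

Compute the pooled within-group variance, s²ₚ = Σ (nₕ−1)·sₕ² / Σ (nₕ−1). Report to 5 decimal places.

0.36200

Degrees of freedom: 117 + 88 + 95 = 300.
Σ(nₕ−1)sₕ² = 117·0.04 + 88·0.49 + 95·0.64 = 108.6.
s²ₚ = 108.6 / 300 = 0.362 → 0.36200.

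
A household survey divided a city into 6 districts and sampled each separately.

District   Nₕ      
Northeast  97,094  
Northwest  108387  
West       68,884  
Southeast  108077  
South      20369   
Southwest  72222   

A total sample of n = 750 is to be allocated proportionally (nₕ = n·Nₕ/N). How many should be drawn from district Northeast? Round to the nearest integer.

153

Share of district Northeast = 97094/475033 = 0.20439.
Allocate 750 × 0.20439 = 153.296... → 153.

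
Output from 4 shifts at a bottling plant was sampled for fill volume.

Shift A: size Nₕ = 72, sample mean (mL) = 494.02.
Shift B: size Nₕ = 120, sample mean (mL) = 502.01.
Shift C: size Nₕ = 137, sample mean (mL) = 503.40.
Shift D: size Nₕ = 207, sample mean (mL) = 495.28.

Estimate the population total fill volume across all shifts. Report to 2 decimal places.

Estimate total by summing Nₕ·x̄ₕ over strata.
72·494.02 + 120·502.01 + 137·503.40 + 207·495.28 = 35569.44 + 60241.2 + 68965.8 + 102522.96 = 267299.40.

267299.40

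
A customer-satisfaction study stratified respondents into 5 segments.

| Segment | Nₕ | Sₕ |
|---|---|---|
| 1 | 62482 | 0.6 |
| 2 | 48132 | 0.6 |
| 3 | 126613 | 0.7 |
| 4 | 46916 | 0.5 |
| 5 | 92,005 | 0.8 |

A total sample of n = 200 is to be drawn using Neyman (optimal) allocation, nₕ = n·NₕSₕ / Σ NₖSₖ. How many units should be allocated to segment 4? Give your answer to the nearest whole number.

Σ NₕSₕ = 62482·0.6 + 48132·0.6 + 126613·0.7 + 46916·0.5 + 92005·0.8 = 252059.5.
Share for 4: 23458/252059.5 = 0.09307.
n_4 = 200 × 0.09307 = 18.613... → 19.

19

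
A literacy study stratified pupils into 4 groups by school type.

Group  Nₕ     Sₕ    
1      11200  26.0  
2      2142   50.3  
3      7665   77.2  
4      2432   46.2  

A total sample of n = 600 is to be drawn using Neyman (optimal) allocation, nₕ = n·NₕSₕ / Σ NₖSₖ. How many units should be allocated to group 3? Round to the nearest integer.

1: NₕSₕ = 11200·26.0 = 291200
2: NₕSₕ = 2142·50.3 = 107742.6
3: NₕSₕ = 7665·77.2 = 591738
4: NₕSₕ = 2432·46.2 = 112358.4
Σ NₕSₕ = 1103039.
n_3 = 600·591738/1103039 = 321.877... → 322.

322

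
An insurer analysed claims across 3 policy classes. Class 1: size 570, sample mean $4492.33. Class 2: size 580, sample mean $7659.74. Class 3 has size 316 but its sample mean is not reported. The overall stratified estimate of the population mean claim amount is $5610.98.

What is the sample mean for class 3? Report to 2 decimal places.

3868.42

Σ Nₕx̄ₕ = N·μ, so 316·x̄_3 = 1466·5610.98 − (570·4492.33 + 580·7659.74).
= 8225696.68 − 7003277.3 = 1222419.38.
x̄_3 = 1222419.38 / 316 = 3868.4158... → 3868.42.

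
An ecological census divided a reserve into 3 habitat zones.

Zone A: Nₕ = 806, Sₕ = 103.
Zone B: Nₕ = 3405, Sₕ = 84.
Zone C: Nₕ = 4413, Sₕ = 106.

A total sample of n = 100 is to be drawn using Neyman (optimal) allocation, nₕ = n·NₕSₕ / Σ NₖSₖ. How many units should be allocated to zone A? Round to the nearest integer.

10

A: NₕSₕ = 806·103 = 83018
B: NₕSₕ = 3405·84 = 286020
C: NₕSₕ = 4413·106 = 467778
Σ NₕSₕ = 836816.
n_A = 100·83018/836816 = 9.921... → 10.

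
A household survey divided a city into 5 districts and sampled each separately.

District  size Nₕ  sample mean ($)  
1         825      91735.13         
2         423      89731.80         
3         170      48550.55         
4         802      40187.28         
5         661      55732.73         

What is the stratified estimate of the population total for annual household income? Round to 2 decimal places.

Population total = Σ Nₕ·x̄ₕ (each stratum's size times its mean).
825·91735.13 + 423·89731.80 + 170·48550.55 + 802·40187.28 + 661·55732.73 = 75681482.25 + 37956551.4 + 8253593.5 + 32230198.56 + 36839334.53 = 190961160.24.

190961160.24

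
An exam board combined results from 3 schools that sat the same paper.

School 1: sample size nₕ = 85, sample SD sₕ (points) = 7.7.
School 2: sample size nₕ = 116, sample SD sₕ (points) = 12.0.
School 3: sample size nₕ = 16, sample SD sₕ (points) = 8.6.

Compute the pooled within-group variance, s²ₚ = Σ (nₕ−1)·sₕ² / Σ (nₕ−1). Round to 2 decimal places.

Degrees of freedom: 84 + 115 + 15 = 214.
Σ(nₕ−1)sₕ² = 84·59.29 + 115·144 + 15·73.96 = 22649.76.
s²ₚ = 22649.76 / 214 = 105.84 → 105.84.

105.84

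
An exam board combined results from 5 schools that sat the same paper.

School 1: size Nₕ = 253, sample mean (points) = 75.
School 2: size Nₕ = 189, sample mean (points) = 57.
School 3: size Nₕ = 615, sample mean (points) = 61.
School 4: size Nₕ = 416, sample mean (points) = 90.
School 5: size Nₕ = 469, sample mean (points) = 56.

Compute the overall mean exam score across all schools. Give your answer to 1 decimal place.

x̄_st = (Σ Nₕx̄ₕ) / (Σ Nₕ) = (253·75 + 189·57 + 615·61 + 416·90 + 469·56) / 1942
= 130967 / 1942 = 67.439... → 67.4.

67.4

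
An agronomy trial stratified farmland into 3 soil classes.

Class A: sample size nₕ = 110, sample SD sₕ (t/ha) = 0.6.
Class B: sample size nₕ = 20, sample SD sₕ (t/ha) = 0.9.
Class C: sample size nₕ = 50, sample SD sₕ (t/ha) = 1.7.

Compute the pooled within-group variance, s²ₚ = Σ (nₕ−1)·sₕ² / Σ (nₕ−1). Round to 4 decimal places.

1.1087

A: (110−1)·0.6² = 109·0.36 = 39.24
B: (20−1)·0.9² = 19·0.81 = 15.39
C: (50−1)·1.7² = 49·2.89 = 141.61
Numerator = 196.24; denominator = Σ(nₕ−1) = 177.
s²ₚ = 196.24/177 = 1.108701... → 1.1087.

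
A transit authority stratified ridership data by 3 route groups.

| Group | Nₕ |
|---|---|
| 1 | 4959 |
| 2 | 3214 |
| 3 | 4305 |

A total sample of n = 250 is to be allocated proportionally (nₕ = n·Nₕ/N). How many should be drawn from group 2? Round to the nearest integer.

Share of group 2 = 3214/12478 = 0.25757.
Allocate 250 × 0.25757 = 64.393... → 64.

64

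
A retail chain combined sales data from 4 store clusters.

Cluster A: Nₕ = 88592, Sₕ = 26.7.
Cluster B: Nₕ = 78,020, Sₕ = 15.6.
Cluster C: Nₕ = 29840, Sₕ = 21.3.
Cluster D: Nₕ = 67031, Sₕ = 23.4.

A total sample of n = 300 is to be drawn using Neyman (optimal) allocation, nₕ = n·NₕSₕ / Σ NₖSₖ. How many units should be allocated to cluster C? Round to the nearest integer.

33

Σ NₕSₕ = 88592·26.7 + 78020·15.6 + 29840·21.3 + 67031·23.4 = 5786635.8.
Share for C: 635592/5786635.8 = 0.10984.
n_C = 300 × 0.10984 = 32.951... → 33.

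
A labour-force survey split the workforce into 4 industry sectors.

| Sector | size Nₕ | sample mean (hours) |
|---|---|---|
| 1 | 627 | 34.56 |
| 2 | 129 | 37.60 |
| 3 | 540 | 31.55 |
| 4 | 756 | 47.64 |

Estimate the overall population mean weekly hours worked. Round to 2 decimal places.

x̄_st = (Σ Nₕx̄ₕ) / (Σ Nₕ) = (627·34.56 + 129·37.60 + 540·31.55 + 756·47.64) / 2052
= 79572.36 / 2052 = 38.7780... → 38.78.

38.78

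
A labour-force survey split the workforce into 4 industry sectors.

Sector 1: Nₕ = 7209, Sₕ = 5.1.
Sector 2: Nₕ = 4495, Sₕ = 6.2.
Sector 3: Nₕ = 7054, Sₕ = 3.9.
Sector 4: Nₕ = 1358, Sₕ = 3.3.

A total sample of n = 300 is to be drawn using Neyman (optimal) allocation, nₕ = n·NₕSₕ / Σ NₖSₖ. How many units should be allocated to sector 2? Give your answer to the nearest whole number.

Σ NₕSₕ = 7209·5.1 + 4495·6.2 + 7054·3.9 + 1358·3.3 = 96626.9.
Share for 2: 27869/96626.9 = 0.28842.
n_2 = 300 × 0.28842 = 86.526... → 87.

87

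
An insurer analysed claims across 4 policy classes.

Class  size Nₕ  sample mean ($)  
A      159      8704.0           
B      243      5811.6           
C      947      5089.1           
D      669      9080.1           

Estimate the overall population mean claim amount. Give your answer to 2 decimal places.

N = 2018; weights Wₕ = Nₕ/N = (0.0788, 0.1204, 0.4693, 0.3315).
x̄_st = Σ Wₕ·x̄ₕ = 0.0788·8704.0 + 0.1204·5811.6 + 0.4693·5089.1 + 0.3315·9080.1 ≈ 6784.0037...
→ 6784.00.

6784.00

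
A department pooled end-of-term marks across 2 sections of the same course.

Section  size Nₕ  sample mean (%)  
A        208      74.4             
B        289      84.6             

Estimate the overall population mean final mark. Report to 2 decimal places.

N = 208 + 289 = 497.
Weight each subgroup mean by Nₕ/N and sum.
Σ Nₕx̄ₕ = 208·74.4 + 289·84.6 = 15475.2 + 24449.4 = 39924.6.
Divide by N: 39924.6 / 497 = 80.3312... → 80.33.

80.33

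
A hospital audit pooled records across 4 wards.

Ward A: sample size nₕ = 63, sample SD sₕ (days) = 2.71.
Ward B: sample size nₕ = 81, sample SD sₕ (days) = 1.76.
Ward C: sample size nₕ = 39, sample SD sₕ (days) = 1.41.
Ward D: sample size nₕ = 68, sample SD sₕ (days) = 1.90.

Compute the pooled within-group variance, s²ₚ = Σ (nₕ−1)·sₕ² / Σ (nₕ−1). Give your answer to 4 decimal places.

4.1318

Degrees of freedom: 62 + 80 + 38 + 67 = 247.
Σ(nₕ−1)sₕ² = 62·7.3441 + 80·3.0976 + 38·1.9881 + 67·3.61 = 1020.56.
s²ₚ = 1020.56 / 247 = 4.131822... → 4.1318.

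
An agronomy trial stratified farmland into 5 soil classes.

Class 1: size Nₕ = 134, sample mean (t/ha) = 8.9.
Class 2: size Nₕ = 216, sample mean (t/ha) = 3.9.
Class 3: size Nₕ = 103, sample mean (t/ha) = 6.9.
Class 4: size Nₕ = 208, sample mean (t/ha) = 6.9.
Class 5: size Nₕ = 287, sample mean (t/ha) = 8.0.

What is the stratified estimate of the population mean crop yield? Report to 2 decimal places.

6.83

N = 948; weights Wₕ = Nₕ/N = (0.1414, 0.2278, 0.1086, 0.2194, 0.3027).
x̄_st = Σ Wₕ·x̄ₕ = 0.1414·8.9 + 0.2278·3.9 + 0.1086·6.9 + 0.2194·6.9 + 0.3027·8.0 ≈ 6.8322...
→ 6.83.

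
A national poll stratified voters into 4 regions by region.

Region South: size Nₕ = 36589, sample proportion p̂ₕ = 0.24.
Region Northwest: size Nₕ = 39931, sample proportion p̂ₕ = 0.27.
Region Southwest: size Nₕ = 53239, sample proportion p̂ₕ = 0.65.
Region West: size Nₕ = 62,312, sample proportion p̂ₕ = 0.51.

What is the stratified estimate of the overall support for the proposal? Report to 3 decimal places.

0.447

N = 36589 + 39931 + 53239 + 62312 = 192071.
Overall proportion = Σ (Nₕ/N)·p̂ₕ.
Σ Nₕp̂ₕ = 8781.36 + 10781.37 + 34605.35 + 31779.12 = 85947.2.
85947.2 / 192071 = 0.44748... → 0.447.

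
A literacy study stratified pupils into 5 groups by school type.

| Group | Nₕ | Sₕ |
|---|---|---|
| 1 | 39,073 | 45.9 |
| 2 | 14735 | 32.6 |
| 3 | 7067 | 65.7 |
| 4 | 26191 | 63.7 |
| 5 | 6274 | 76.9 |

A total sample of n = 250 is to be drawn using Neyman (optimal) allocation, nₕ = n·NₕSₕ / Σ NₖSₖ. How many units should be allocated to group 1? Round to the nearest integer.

92

1: NₕSₕ = 39073·45.9 = 1793450.7
2: NₕSₕ = 14735·32.6 = 480361
3: NₕSₕ = 7067·65.7 = 464301.9
4: NₕSₕ = 26191·63.7 = 1668366.7
5: NₕSₕ = 6274·76.9 = 482470.6
Σ NₕSₕ = 4888950.9.
n_1 = 250·1793450.7/4888950.9 = 91.709... → 92.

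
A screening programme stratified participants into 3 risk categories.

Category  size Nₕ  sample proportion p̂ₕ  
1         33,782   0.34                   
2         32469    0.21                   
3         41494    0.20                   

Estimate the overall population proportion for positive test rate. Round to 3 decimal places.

0.247

Wₕ = Nₕ/N with N = 107745: 0.3135, 0.3014, 0.3851.
p̂_st = 0.3135·0.34 + 0.3014·0.21 + 0.3851·0.20 ≈ 0.24691... → 0.247.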